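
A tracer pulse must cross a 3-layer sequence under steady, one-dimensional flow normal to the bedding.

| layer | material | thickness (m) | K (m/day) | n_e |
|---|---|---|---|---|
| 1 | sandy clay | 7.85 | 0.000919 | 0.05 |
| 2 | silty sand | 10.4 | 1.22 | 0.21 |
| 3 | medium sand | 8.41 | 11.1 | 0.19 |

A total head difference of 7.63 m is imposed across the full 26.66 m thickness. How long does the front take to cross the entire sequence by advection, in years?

With flow normal to the layers, continuity requires the same specific discharge q through every layer.
Σ(b_i/K_i) = 7.85/0.000919 + 10.4/1.22 + 8.41/11.1 = 8551 d.
q = Δh / Σ(b_i/K_i) = 7.63 / 8551 = 0.0008923 m/day.
In each layer the seepage velocity is v_i = q/n_i, so the layer transit time is t_i = b_i·n_i / q:
  layer 1 (sandy clay): t_1 = 7.85 × 0.05 / 0.0008923 = 439.9 d
  layer 2 (silty sand): t_2 = 10.4 × 0.21 / 0.0008923 = 2448 d
  layer 3 (medium sand): t_3 = 8.41 × 0.19 / 0.0008923 = 1791 d
Total t = Σ t_i = 4678 days = 12.81 years.

12.8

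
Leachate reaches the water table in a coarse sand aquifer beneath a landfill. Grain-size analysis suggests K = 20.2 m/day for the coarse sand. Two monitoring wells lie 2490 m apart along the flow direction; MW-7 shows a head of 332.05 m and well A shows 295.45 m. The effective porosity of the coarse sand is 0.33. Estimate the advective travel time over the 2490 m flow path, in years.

7.58

Hydraulic gradient i = (332.05 − 295.45) / 2490 = 36.6 / 2490 = 0.01470.
Darcy flux q = K · i = 20.20 × 0.01470 = 0.2969 m/day.
Seepage velocity v = q / n_e = 0.2969 / 0.33 = 0.8997 m/day.
Travel time t = L / v = 2490 / 0.8997 = 2767 days = 7.577 years.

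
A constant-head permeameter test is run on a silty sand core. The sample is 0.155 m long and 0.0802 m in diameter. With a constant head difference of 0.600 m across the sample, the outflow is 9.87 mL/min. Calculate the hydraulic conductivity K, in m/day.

Cross-sectional area A = π·(d/2)² = π × (0.0802/2)² = 0.005052 m².
Convert discharge: 9.87 mL/min = 1.645e-07 m³/s.
Darcy's law rearranged: K = Q·L / (A·Δh) = 1.645e-07 × 0.155 / (0.005052 × 0.600) = 8.412e-06 m/s = 0.7268 m/day.

0.727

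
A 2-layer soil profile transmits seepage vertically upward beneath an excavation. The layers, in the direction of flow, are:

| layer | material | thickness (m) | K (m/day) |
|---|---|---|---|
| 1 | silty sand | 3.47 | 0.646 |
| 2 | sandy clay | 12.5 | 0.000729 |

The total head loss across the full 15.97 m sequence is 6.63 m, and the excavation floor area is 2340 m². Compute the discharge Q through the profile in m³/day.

0.905

Flow is perpendicular to layering, so the layers act in series and the equivalent K is the thickness-weighted harmonic mean.
Total thickness L = 3.47 + 12.5 = 15.97 m.
Σ(b_i/K_i) = 3.47/0.646 + 12.5/0.000729 = 17152 d.
K_eq = L / Σ(b_i/K_i) = 15.97 / 17152 = 0.0009311 m/day.
Q = K_eq · A · (Δh/L) = 0.0009311 × 2340 × (6.63/15.97) = 0.9045 m³/day.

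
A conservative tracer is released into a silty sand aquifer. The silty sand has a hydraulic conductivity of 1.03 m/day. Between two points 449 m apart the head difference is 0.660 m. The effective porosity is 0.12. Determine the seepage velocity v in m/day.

0.0126

Hydraulic gradient i = Δh / L = 0.660 / 449 = 0.001470.
Darcy flux q = K · i = 1.030 × 0.001470 = 0.001514 m/day.
Seepage velocity v = q / n_e = 0.001514 / 0.12 = 0.01262 m/day.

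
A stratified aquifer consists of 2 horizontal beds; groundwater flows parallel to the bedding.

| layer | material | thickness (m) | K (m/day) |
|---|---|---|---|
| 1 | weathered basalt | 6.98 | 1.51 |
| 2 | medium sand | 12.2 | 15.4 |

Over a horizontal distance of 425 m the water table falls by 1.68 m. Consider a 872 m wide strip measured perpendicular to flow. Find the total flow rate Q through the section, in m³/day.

684

Flow is parallel to layering, so each bed carries its own Darcy discharge and the transmissivities add.
Σ(K_i·b_i) = 1.51×6.98 + 15.4×12.2 = 198.4 m²/day.
Hydraulic gradient i = Δh / L = 1.68 / 425 = 0.003953.
Q = Σ(K_i·b_i) · W · i = 198.4 × 872 × 0.003953 = 683.9 m³/day.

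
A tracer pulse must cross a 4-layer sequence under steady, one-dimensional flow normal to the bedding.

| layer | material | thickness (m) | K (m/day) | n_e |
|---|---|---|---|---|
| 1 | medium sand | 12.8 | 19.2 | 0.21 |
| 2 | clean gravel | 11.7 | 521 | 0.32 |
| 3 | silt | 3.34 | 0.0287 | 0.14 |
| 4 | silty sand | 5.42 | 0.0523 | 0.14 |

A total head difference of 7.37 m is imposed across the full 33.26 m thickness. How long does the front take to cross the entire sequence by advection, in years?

With flow normal to the layers, continuity requires the same specific discharge q through every layer.
Σ(b_i/K_i) = 12.8/19.2 + 11.7/521 + 3.34/0.0287 + 5.42/0.0523 = 220.7 d.
q = Δh / Σ(b_i/K_i) = 7.37 / 220.7 = 0.03339 m/day.
In each layer the seepage velocity is v_i = q/n_i, so the layer transit time is t_i = b_i·n_i / q:
  layer 1 (medium sand): t_1 = 12.8 × 0.21 / 0.03339 = 80.49 d
  layer 2 (clean gravel): t_2 = 11.7 × 0.32 / 0.03339 = 112.1 d
  layer 3 (silt): t_3 = 3.34 × 0.14 / 0.03339 = 14.00 d
  layer 4 (silty sand): t_4 = 5.42 × 0.14 / 0.03339 = 22.72 d
Total t = Σ t_i = 229.3 days = 0.6279 years.

0.628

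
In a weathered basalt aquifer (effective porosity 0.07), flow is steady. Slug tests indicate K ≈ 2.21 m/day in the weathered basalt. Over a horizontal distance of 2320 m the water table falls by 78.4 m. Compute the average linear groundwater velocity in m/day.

Hydraulic gradient i = Δh / L = 78.4 / 2320 = 0.03379.
Darcy flux q = K · i = 2.210 × 0.03379 = 0.07468 m/day.
Seepage velocity v = q / n_e = 0.07468 / 0.07 = 1.067 m/day.

1.07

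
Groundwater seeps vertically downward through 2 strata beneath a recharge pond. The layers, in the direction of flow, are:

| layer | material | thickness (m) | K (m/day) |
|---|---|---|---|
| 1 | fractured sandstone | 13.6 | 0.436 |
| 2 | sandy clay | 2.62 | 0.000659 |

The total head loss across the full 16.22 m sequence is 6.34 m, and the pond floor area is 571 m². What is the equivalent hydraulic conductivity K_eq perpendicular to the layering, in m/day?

Flow is perpendicular to layering, so the layers act in series and the equivalent K is the thickness-weighted harmonic mean.
Total thickness L = 13.6 + 2.62 = 16.22 m.
Σ(b_i/K_i) = 13.6/0.436 + 2.62/0.000659 = 4007 d.
K_eq = L / Σ(b_i/K_i) = 16.22 / 4007 = 0.004048 m/day.

0.00405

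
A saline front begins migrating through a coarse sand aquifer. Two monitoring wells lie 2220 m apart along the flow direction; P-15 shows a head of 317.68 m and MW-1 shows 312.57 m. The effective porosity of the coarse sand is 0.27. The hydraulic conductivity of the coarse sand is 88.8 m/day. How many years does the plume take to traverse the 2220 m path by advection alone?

8.03

Hydraulic gradient i = (317.68 − 312.57) / 2220 = 5.11 / 2220 = 0.002302.
Darcy flux q = K · i = 88.80 × 0.002302 = 0.2044 m/day.
Seepage velocity v = q / n_e = 0.2044 / 0.27 = 0.7570 m/day.
Travel time t = L / v = 2220 / 0.7570 = 2932 days = 8.029 years.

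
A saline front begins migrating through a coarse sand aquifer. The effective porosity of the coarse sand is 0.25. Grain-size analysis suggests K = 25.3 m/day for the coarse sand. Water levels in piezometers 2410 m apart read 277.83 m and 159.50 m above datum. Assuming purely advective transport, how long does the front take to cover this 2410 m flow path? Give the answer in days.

485

Hydraulic gradient i = (277.83 − 159.50) / 2410 = 118.33 / 2410 = 0.04910.
Darcy flux q = K · i = 25.30 × 0.04910 = 1.242 m/day.
Seepage velocity v = q / n_e = 1.242 / 0.25 = 4.969 m/day.
Travel time t = L / v = 2410 / 4.969 = 485.0 days.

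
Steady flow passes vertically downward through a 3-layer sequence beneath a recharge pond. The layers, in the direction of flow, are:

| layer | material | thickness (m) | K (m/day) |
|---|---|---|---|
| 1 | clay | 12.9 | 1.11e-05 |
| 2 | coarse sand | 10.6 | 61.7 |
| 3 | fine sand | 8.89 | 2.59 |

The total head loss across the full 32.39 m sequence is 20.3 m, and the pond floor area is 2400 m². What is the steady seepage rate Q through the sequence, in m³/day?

0.0419

Flow is perpendicular to layering, so the layers act in series and the equivalent K is the thickness-weighted harmonic mean.
Total thickness L = 12.9 + 10.6 + 8.89 = 32.39 m.
Σ(b_i/K_i) = 12.9/1.11e-05 + 10.6/61.7 + 8.89/2.59 = 1.162e+06 d.
K_eq = L / Σ(b_i/K_i) = 32.39 / 1.162e+06 = 2.787e-05 m/day.
Q = K_eq · A · (Δh/L) = 2.787e-05 × 2400 × (20.3/32.39) = 0.04192 m³/day.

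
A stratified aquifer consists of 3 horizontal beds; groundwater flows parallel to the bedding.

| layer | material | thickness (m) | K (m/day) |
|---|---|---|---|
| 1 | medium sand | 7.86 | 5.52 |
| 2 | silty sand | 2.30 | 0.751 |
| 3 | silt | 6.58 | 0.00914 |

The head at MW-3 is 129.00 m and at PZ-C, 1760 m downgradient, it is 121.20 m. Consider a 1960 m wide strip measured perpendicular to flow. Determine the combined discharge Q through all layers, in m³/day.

Flow is parallel to layering, so each bed carries its own Darcy discharge and the transmissivities add.
Σ(K_i·b_i) = 5.52×7.86 + 0.751×2.30 + 0.00914×6.58 = 45.17 m²/day.
Hydraulic gradient i = (129.00 − 121.20) / 1760 = 7.8 / 1760 = 0.004432.
Q = Σ(K_i·b_i) · W · i = 45.17 × 1960 × 0.004432 = 392.4 m³/day.

392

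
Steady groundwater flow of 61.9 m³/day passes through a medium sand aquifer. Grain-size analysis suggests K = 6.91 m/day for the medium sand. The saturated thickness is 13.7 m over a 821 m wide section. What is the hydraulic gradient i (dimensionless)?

0.000796

Cross-sectional area A = 821 × 13.7 = 11248 m².
From Q = K·A·i, i = Q / (K·A) = 61.9 / (6.910 × 11248) = 0.0007964.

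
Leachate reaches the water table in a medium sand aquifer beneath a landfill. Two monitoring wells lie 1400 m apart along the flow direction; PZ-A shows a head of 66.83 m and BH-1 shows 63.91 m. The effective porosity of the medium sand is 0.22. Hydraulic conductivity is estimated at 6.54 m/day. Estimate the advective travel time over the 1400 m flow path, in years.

61.8

Hydraulic gradient i = (66.83 − 63.91) / 1400 = 2.92 / 1400 = 0.002086.
Darcy flux q = K · i = 6.540 × 0.002086 = 0.01364 m/day.
Seepage velocity v = q / n_e = 0.01364 / 0.22 = 0.06200 m/day.
Travel time t = L / v = 1400 / 0.06200 = 22580 days = 61.82 years.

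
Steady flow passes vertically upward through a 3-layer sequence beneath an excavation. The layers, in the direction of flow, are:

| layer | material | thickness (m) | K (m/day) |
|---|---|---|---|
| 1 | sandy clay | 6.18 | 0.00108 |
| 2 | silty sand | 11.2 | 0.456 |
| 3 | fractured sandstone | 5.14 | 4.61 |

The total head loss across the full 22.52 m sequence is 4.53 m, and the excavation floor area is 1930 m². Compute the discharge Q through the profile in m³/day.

1.52

Flow is perpendicular to layering, so the layers act in series and the equivalent K is the thickness-weighted harmonic mean.
Total thickness L = 6.18 + 11.2 + 5.14 = 22.52 m.
Σ(b_i/K_i) = 6.18/0.00108 + 11.2/0.456 + 5.14/4.61 = 5748 d.
K_eq = L / Σ(b_i/K_i) = 22.52 / 5748 = 0.003918 m/day.
Q = K_eq · A · (Δh/L) = 0.003918 × 1930 × (4.53/22.52) = 1.521 m³/day.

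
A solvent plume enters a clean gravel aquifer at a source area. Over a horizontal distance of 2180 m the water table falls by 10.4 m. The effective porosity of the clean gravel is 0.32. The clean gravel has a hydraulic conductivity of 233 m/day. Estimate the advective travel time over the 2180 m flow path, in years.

Hydraulic gradient i = Δh / L = 10.4 / 2180 = 0.004771.
Darcy flux q = K · i = 233.0 × 0.004771 = 1.112 m/day.
Seepage velocity v = q / n_e = 1.112 / 0.32 = 3.474 m/day.
Travel time t = L / v = 2180 / 3.474 = 627.6 days = 1.718 years.

1.72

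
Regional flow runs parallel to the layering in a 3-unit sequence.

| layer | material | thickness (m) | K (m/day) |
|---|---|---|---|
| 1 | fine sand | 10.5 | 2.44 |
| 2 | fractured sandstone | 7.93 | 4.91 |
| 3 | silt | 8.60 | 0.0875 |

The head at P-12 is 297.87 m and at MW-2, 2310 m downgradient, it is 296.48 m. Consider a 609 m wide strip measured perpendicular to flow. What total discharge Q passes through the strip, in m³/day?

Flow is parallel to layering, so each bed carries its own Darcy discharge and the transmissivities add.
Σ(K_i·b_i) = 2.44×10.5 + 4.91×7.93 + 0.0875×8.60 = 65.31 m²/day.
Hydraulic gradient i = (297.87 − 296.48) / 2310 = 1.39 / 2310 = 0.0006017.
Q = Σ(K_i·b_i) · W · i = 65.31 × 609 × 0.0006017 = 23.93 m³/day.

23.9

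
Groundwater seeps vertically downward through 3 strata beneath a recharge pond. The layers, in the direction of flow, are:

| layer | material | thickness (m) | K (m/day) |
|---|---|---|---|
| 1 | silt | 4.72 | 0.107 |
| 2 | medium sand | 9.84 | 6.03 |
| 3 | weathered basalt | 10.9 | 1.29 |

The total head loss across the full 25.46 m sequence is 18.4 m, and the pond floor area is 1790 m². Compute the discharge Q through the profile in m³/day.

608

Flow is perpendicular to layering, so the layers act in series and the equivalent K is the thickness-weighted harmonic mean.
Total thickness L = 4.72 + 9.84 + 10.9 = 25.46 m.
Σ(b_i/K_i) = 4.72/0.107 + 9.84/6.03 + 10.9/1.29 = 54.19 d.
K_eq = L / Σ(b_i/K_i) = 25.46 / 54.19 = 0.4698 m/day.
Q = K_eq · A · (Δh/L) = 0.4698 × 1790 × (18.4/25.46) = 607.7 m³/day.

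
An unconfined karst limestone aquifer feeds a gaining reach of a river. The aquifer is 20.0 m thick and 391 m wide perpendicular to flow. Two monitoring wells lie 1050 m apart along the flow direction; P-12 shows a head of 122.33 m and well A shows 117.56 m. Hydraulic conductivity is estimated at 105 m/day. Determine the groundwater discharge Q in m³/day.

3730

Cross-sectional area A = 391 × 20.0 = 7820 m².
Hydraulic gradient i = (122.33 − 117.56) / 1050 = 4.77 / 1050 = 0.004543.
Darcy's law: Q = K · A · i = 105.0 × 7820 × 0.004543 = 3730 m³/day.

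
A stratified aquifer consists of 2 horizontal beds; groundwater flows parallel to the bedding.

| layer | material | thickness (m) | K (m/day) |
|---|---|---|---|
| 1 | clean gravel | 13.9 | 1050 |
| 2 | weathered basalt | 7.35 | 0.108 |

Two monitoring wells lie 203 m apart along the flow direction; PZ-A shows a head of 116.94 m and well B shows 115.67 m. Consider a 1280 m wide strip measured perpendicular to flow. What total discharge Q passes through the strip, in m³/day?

Flow is parallel to layering, so each bed carries its own Darcy discharge and the transmissivities add.
Σ(K_i·b_i) = 1050×13.9 + 0.108×7.35 = 14596 m²/day.
Hydraulic gradient i = (116.94 − 115.67) / 203 = 1.27 / 203 = 0.006256.
Q = Σ(K_i·b_i) · W · i = 14596 × 1280 × 0.006256 = 1.169e+05 m³/day.

117000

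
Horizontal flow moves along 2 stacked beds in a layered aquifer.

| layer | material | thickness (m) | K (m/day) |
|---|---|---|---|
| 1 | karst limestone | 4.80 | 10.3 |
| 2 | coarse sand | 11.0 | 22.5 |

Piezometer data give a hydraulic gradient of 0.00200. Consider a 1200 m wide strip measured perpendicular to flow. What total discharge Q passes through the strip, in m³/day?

Flow is parallel to layering, so each bed carries its own Darcy discharge and the transmissivities add.
Σ(K_i·b_i) = 10.3×4.80 + 22.5×11.0 = 296.9 m²/day.
Hydraulic gradient i = 0.00200.
Q = Σ(K_i·b_i) · W · i = 296.9 × 1200 × 0.002000 = 712.7 m³/day.

713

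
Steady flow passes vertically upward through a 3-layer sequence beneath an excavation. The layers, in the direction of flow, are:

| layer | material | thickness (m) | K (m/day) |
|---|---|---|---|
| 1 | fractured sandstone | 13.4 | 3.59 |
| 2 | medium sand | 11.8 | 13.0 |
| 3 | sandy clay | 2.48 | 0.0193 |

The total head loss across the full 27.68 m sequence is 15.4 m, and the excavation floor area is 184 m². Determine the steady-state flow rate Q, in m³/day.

Flow is perpendicular to layering, so the layers act in series and the equivalent K is the thickness-weighted harmonic mean.
Total thickness L = 13.4 + 11.8 + 2.48 = 27.68 m.
Σ(b_i/K_i) = 13.4/3.59 + 11.8/13.0 + 2.48/0.0193 = 133.1 d.
K_eq = L / Σ(b_i/K_i) = 27.68 / 133.1 = 0.2079 m/day.
Q = K_eq · A · (Δh/L) = 0.2079 × 184 × (15.4/27.68) = 21.28 m³/day.

21.3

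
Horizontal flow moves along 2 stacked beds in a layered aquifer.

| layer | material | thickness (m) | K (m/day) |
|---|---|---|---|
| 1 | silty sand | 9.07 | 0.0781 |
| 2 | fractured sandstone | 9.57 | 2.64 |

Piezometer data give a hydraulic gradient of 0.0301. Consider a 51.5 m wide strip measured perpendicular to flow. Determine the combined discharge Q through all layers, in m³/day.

Flow is parallel to layering, so each bed carries its own Darcy discharge and the transmissivities add.
Σ(K_i·b_i) = 0.0781×9.07 + 2.64×9.57 = 25.97 m²/day.
Hydraulic gradient i = 0.0301.
Q = Σ(K_i·b_i) · W · i = 25.97 × 51.5 × 0.03010 = 40.26 m³/day.

40.3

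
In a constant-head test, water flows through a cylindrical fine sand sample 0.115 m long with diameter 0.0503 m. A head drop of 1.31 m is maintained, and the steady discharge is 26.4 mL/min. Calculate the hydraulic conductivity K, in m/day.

Cross-sectional area A = π·(d/2)² = π × (0.0503/2)² = 0.001987 m².
Convert discharge: 26.4 mL/min = 4.400e-07 m³/s.
Darcy's law rearranged: K = Q·L / (A·Δh) = 4.400e-07 × 0.115 / (0.001987 × 1.31) = 1.944e-05 m/s = 1.679 m/day.

1.68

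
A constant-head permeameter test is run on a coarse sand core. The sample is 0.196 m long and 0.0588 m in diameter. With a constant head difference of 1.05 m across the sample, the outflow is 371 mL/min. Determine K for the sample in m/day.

Cross-sectional area A = π·(d/2)² = π × (0.0588/2)² = 0.002715 m².
Convert discharge: 371 mL/min = 6.183e-06 m³/s.
Darcy's law rearranged: K = Q·L / (A·Δh) = 6.183e-06 × 0.196 / (0.002715 × 1.05) = 0.0004251 m/s = 36.72 m/day.

36.7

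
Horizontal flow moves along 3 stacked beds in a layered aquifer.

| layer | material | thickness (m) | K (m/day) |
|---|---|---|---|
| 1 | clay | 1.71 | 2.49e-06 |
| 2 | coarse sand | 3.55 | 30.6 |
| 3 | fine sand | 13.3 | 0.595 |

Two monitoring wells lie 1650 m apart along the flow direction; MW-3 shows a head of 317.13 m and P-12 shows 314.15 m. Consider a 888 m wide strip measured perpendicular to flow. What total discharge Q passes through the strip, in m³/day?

187

Flow is parallel to layering, so each bed carries its own Darcy discharge and the transmissivities add.
Σ(K_i·b_i) = 2.49e-06×1.71 + 30.6×3.55 + 0.595×13.3 = 116.5 m²/day.
Hydraulic gradient i = (317.13 − 314.15) / 1650 = 2.98 / 1650 = 0.001806.
Q = Σ(K_i·b_i) · W · i = 116.5 × 888 × 0.001806 = 186.9 m³/day.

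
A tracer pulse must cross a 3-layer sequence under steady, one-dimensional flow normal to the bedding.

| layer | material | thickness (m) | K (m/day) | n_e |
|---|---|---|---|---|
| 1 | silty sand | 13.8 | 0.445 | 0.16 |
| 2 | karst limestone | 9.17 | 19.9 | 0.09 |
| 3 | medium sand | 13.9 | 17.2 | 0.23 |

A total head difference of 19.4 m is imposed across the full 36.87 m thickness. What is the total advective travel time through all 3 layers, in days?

10.4

With flow normal to the layers, continuity requires the same specific discharge q through every layer.
Σ(b_i/K_i) = 13.8/0.445 + 9.17/19.9 + 13.9/17.2 = 32.28 d.
q = Δh / Σ(b_i/K_i) = 19.4 / 32.28 = 0.6010 m/day.
In each layer the seepage velocity is v_i = q/n_i, so the layer transit time is t_i = b_i·n_i / q:
  layer 1 (silty sand): t_1 = 13.8 × 0.16 / 0.6010 = 3.674 d
  layer 2 (karst limestone): t_2 = 9.17 × 0.09 / 0.6010 = 1.373 d
  layer 3 (medium sand): t_3 = 13.9 × 0.23 / 0.6010 = 5.320 d
Total t = Σ t_i = 10.37 days.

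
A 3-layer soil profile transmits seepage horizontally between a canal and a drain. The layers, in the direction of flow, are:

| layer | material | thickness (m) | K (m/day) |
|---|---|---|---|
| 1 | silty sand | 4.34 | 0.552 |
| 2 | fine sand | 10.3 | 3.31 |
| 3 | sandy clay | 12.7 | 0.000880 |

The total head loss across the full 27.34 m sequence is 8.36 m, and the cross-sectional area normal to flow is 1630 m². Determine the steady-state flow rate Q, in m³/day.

0.944

Flow is perpendicular to layering, so the layers act in series and the equivalent K is the thickness-weighted harmonic mean.
Total thickness L = 4.34 + 10.3 + 12.7 = 27.34 m.
Σ(b_i/K_i) = 4.34/0.552 + 10.3/3.31 + 12.7/0.000880 = 14443 d.
K_eq = L / Σ(b_i/K_i) = 27.34 / 14443 = 0.001893 m/day.
Q = K_eq · A · (Δh/L) = 0.001893 × 1630 × (8.36/27.34) = 0.9435 m³/day.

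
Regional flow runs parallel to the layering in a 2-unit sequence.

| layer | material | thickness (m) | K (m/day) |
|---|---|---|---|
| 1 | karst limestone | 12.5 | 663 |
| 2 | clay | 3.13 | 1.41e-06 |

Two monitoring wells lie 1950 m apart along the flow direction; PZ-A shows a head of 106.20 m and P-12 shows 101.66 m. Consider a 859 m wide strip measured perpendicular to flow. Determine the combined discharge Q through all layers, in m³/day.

16600

Flow is parallel to layering, so each bed carries its own Darcy discharge and the transmissivities add.
Σ(K_i·b_i) = 663×12.5 + 1.41e-06×3.13 = 8288 m²/day.
Hydraulic gradient i = (106.20 − 101.66) / 1950 = 4.54 / 1950 = 0.002328.
Q = Σ(K_i·b_i) · W · i = 8288 × 859 × 0.002328 = 16574 m³/day.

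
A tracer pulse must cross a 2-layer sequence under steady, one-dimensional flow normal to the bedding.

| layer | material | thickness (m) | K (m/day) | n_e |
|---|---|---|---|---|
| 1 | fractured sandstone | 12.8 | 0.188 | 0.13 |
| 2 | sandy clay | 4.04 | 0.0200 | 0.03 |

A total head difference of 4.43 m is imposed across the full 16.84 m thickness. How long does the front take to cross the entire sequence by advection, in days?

109

With flow normal to the layers, continuity requires the same specific discharge q through every layer.
Σ(b_i/K_i) = 12.8/0.188 + 4.04/0.0200 = 270.1 d.
q = Δh / Σ(b_i/K_i) = 4.43 / 270.1 = 0.01640 m/day.
In each layer the seepage velocity is v_i = q/n_i, so the layer transit time is t_i = b_i·n_i / q:
  layer 1 (fractured sandstone): t_1 = 12.8 × 0.13 / 0.01640 = 101.4 d
  layer 2 (sandy clay): t_2 = 4.04 × 0.03 / 0.01640 = 7.389 d
Total t = Σ t_i = 108.8 days.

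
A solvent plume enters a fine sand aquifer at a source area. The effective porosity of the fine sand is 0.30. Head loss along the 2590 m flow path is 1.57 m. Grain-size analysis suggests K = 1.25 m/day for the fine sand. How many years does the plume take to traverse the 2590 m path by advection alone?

2810

Hydraulic gradient i = Δh / L = 1.57 / 2590 = 0.0006062.
Darcy flux q = K · i = 1.250 × 0.0006062 = 0.0007577 m/day.
Seepage velocity v = q / n_e = 0.0007577 / 0.30 = 0.002526 m/day.
Travel time t = L / v = 2590 / 0.002526 = 1.025e+06 days = 2808 years.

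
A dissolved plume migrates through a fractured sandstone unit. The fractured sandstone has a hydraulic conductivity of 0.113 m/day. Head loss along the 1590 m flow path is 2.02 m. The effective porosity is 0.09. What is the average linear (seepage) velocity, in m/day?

0.00160

Hydraulic gradient i = Δh / L = 2.02 / 1590 = 0.001270.
Darcy flux q = K · i = 0.1130 × 0.001270 = 0.0001436 m/day.
Seepage velocity v = q / n_e = 0.0001436 / 0.09 = 0.001595 m/day.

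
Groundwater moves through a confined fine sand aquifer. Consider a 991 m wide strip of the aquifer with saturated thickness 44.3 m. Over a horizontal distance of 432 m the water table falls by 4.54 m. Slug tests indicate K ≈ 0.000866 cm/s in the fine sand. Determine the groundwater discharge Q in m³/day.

345

Convert K: 0.000866 cm/s × 864 = 0.7482 m/day.
Cross-sectional area A = 991 × 44.3 = 43901 m².
Hydraulic gradient i = Δh / L = 4.54 / 432 = 0.01051.
Darcy's law: Q = K · A · i = 0.7482 × 43901 × 0.01051 = 345.2 m³/day.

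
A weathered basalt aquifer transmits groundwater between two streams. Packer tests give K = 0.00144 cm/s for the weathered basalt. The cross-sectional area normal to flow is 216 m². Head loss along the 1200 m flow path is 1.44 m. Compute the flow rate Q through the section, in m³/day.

0.322

Convert K: 0.00144 cm/s × 864 = 1.244 m/day.
Hydraulic gradient i = Δh / L = 1.44 / 1200 = 0.001200.
Darcy's law: Q = K · A · i = 1.244 × 216.0 × 0.001200 = 0.3225 m³/day.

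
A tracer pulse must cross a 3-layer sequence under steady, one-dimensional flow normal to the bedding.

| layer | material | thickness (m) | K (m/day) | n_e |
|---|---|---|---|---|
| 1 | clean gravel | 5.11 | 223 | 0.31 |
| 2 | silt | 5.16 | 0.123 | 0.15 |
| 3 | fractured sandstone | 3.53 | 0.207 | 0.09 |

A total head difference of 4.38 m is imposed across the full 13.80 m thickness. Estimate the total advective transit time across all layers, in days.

With flow normal to the layers, continuity requires the same specific discharge q through every layer.
Σ(b_i/K_i) = 5.11/223 + 5.16/0.123 + 3.53/0.207 = 59.03 d.
q = Δh / Σ(b_i/K_i) = 4.38 / 59.03 = 0.07420 m/day.
In each layer the seepage velocity is v_i = q/n_i, so the layer transit time is t_i = b_i·n_i / q:
  layer 1 (clean gravel): t_1 = 5.11 × 0.31 / 0.07420 = 21.35 d
  layer 2 (silt): t_2 = 5.16 × 0.15 / 0.07420 = 10.43 d
  layer 3 (fractured sandstone): t_3 = 3.53 × 0.09 / 0.07420 = 4.281 d
Total t = Σ t_i = 36.06 days.

36.1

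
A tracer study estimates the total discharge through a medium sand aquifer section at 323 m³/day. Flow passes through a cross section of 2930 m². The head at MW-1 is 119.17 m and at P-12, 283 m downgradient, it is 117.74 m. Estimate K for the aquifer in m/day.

Hydraulic gradient i = (119.17 − 117.74) / 283 = 1.43 / 283 = 0.005053.
From Q = K·A·i, K = Q / (A·i) = 323 / (2930 × 0.005053) = 21.82 m/day.

21.8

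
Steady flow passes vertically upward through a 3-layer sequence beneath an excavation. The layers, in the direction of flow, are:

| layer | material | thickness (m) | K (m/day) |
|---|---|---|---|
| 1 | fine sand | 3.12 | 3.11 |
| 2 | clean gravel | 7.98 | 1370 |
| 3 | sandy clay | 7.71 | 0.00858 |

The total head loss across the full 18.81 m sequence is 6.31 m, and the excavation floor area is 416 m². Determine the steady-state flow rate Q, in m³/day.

Flow is perpendicular to layering, so the layers act in series and the equivalent K is the thickness-weighted harmonic mean.
Total thickness L = 3.12 + 7.98 + 7.71 = 18.81 m.
Σ(b_i/K_i) = 3.12/3.11 + 7.98/1370 + 7.71/0.00858 = 899.6 d.
K_eq = L / Σ(b_i/K_i) = 18.81 / 899.6 = 0.02091 m/day.
Q = K_eq · A · (Δh/L) = 0.02091 × 416 × (6.31/18.81) = 2.918 m³/day.

2.92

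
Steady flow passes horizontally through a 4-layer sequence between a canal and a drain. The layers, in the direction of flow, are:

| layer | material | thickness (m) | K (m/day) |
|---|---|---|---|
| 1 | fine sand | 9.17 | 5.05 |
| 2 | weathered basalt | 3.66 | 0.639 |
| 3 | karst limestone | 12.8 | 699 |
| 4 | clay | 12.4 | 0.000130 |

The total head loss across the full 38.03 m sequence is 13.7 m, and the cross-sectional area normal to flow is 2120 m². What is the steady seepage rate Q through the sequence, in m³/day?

0.304

Flow is perpendicular to layering, so the layers act in series and the equivalent K is the thickness-weighted harmonic mean.
Total thickness L = 9.17 + 3.66 + 12.8 + 12.4 = 38.03 m.
Σ(b_i/K_i) = 9.17/5.05 + 3.66/0.639 + 12.8/699 + 12.4/0.000130 = 95392 d.
K_eq = L / Σ(b_i/K_i) = 38.03 / 95392 = 0.0003987 m/day.
Q = K_eq · A · (Δh/L) = 0.0003987 × 2120 × (13.7/38.03) = 0.3045 m³/day.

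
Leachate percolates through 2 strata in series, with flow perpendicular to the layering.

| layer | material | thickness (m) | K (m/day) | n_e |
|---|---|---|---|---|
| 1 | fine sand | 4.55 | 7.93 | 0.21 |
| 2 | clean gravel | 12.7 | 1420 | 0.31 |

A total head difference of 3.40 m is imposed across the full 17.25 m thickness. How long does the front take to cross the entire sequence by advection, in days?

With flow normal to the layers, continuity requires the same specific discharge q through every layer.
Σ(b_i/K_i) = 4.55/7.93 + 12.7/1420 = 0.5827 d.
q = Δh / Σ(b_i/K_i) = 3.40 / 0.5827 = 5.835 m/day.
In each layer the seepage velocity is v_i = q/n_i, so the layer transit time is t_i = b_i·n_i / q:
  layer 1 (fine sand): t_1 = 4.55 × 0.21 / 5.835 = 0.1638 d
  layer 2 (clean gravel): t_2 = 12.7 × 0.31 / 5.835 = 0.6747 d
Total t = Σ t_i = 0.8385 days.

0.839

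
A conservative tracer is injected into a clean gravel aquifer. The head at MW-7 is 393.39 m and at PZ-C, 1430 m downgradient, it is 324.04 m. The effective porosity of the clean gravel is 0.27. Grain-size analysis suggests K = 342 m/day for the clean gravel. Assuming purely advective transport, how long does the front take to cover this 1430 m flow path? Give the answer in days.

Hydraulic gradient i = (393.39 − 324.04) / 1430 = 69.35 / 1430 = 0.04850.
Darcy flux q = K · i = 342.0 × 0.04850 = 16.59 m/day.
Seepage velocity v = q / n_e = 16.59 / 0.27 = 61.43 m/day.
Travel time t = L / v = 1430 / 61.43 = 23.28 days.

23.3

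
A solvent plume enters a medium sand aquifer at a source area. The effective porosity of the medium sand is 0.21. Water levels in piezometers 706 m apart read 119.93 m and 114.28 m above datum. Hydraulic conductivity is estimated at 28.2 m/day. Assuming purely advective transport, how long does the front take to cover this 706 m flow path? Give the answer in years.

1.80

Hydraulic gradient i = (119.93 − 114.28) / 706 = 5.65 / 706 = 0.008003.
Darcy flux q = K · i = 28.20 × 0.008003 = 0.2257 m/day.
Seepage velocity v = q / n_e = 0.2257 / 0.21 = 1.075 m/day.
Travel time t = L / v = 706 / 1.075 = 656.9 days = 1.799 years.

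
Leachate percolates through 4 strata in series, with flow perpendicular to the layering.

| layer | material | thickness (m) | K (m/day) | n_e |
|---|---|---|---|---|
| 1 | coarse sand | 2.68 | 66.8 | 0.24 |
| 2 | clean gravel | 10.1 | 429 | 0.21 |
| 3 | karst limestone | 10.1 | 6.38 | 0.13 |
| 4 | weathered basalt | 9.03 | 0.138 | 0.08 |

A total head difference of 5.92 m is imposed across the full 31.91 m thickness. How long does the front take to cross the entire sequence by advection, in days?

54.4

With flow normal to the layers, continuity requires the same specific discharge q through every layer.
Σ(b_i/K_i) = 2.68/66.8 + 10.1/429 + 10.1/6.38 + 9.03/0.138 = 67.08 d.
q = Δh / Σ(b_i/K_i) = 5.92 / 67.08 = 0.08825 m/day.
In each layer the seepage velocity is v_i = q/n_i, so the layer transit time is t_i = b_i·n_i / q:
  layer 1 (coarse sand): t_1 = 2.68 × 0.24 / 0.08825 = 7.288 d
  layer 2 (clean gravel): t_2 = 10.1 × 0.21 / 0.08825 = 24.03 d
  layer 3 (karst limestone): t_3 = 10.1 × 0.13 / 0.08825 = 14.88 d
  layer 4 (weathered basalt): t_4 = 9.03 × 0.08 / 0.08825 = 8.186 d
Total t = Σ t_i = 54.39 days.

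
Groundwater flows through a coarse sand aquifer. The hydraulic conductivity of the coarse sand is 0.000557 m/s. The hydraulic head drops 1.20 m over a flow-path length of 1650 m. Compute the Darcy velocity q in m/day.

Convert K: 0.000557 m/s × 86400 = 48.12 m/day.
Hydraulic gradient i = Δh / L = 1.20 / 1650 = 0.0007273.
Specific discharge q = K · i = 48.12 × 0.0007273 = 0.03500 m/day.

0.0350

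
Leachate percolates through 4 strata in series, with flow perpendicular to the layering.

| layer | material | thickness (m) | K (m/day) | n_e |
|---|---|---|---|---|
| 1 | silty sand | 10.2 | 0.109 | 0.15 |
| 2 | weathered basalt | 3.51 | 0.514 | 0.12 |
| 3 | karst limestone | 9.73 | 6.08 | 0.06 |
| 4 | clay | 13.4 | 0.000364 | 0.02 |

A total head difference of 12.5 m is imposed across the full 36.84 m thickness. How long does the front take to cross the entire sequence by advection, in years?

22.7

With flow normal to the layers, continuity requires the same specific discharge q through every layer.
Σ(b_i/K_i) = 10.2/0.109 + 3.51/0.514 + 9.73/6.08 + 13.4/0.000364 = 36915 d.
q = Δh / Σ(b_i/K_i) = 12.5 / 36915 = 0.0003386 m/day.
In each layer the seepage velocity is v_i = q/n_i, so the layer transit time is t_i = b_i·n_i / q:
  layer 1 (silty sand): t_1 = 10.2 × 0.15 / 0.0003386 = 4518 d
  layer 2 (weathered basalt): t_2 = 3.51 × 0.12 / 0.0003386 = 1244 d
  layer 3 (karst limestone): t_3 = 9.73 × 0.06 / 0.0003386 = 1724 d
  layer 4 (clay): t_4 = 13.4 × 0.02 / 0.0003386 = 791.5 d
Total t = Σ t_i = 8278 days = 22.66 years.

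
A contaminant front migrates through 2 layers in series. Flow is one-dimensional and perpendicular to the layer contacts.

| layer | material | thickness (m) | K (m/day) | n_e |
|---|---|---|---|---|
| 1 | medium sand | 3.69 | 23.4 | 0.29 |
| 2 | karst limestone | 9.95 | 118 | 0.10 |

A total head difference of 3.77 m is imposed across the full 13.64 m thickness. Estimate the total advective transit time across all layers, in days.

0.133

With flow normal to the layers, continuity requires the same specific discharge q through every layer.
Σ(b_i/K_i) = 3.69/23.4 + 9.95/118 = 0.2420 d.
q = Δh / Σ(b_i/K_i) = 3.77 / 0.2420 = 15.58 m/day.
In each layer the seepage velocity is v_i = q/n_i, so the layer transit time is t_i = b_i·n_i / q:
  layer 1 (medium sand): t_1 = 3.69 × 0.29 / 15.58 = 0.06869 d
  layer 2 (karst limestone): t_2 = 9.95 × 0.10 / 15.58 = 0.06387 d
Total t = Σ t_i = 0.1326 days.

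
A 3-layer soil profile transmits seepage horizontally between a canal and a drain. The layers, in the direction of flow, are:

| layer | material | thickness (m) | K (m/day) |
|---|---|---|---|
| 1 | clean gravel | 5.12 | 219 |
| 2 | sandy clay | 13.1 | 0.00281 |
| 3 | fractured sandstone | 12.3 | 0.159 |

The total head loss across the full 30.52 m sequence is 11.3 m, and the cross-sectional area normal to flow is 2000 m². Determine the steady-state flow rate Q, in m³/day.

Flow is perpendicular to layering, so the layers act in series and the equivalent K is the thickness-weighted harmonic mean.
Total thickness L = 5.12 + 13.1 + 12.3 = 30.52 m.
Σ(b_i/K_i) = 5.12/219 + 13.1/0.00281 + 12.3/0.159 = 4739 d.
K_eq = L / Σ(b_i/K_i) = 30.52 / 4739 = 0.006440 m/day.
Q = K_eq · A · (Δh/L) = 0.006440 × 2000 × (11.3/30.52) = 4.769 m³/day.

4.77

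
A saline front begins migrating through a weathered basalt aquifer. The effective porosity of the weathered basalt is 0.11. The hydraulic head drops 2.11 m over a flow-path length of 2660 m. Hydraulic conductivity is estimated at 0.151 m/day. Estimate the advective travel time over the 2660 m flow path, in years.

6690

Hydraulic gradient i = Δh / L = 2.11 / 2660 = 0.0007932.
Darcy flux q = K · i = 0.1510 × 0.0007932 = 0.0001198 m/day.
Seepage velocity v = q / n_e = 0.0001198 / 0.11 = 0.001089 m/day.
Travel time t = L / v = 2660 / 0.001089 = 2.443e+06 days = 6688 years.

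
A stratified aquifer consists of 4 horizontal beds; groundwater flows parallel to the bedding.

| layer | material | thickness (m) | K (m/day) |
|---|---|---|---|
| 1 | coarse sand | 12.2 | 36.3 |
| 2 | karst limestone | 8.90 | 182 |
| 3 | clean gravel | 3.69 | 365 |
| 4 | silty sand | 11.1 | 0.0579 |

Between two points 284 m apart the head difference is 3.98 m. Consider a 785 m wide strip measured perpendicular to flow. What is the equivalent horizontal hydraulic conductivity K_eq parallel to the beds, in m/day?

Flow is parallel to layering, so each bed carries its own Darcy discharge and the transmissivities add.
Σ(K_i·b_i) = 36.3×12.2 + 182×8.90 + 365×3.69 + 0.0579×11.1 = 3410 m²/day.
Total thickness b = 35.89 m, so K_eq = Σ(K_i·b_i)/b = 95.02 m/day.

95.0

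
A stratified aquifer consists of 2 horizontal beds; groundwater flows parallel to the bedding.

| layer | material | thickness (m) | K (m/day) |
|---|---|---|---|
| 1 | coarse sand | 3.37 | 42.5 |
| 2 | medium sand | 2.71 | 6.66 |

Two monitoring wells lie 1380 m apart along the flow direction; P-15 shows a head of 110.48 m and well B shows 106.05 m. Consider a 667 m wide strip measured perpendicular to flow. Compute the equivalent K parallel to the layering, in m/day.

Flow is parallel to layering, so each bed carries its own Darcy discharge and the transmissivities add.
Σ(K_i·b_i) = 42.5×3.37 + 6.66×2.71 = 161.3 m²/day.
Total thickness b = 6.080 m, so K_eq = Σ(K_i·b_i)/b = 26.53 m/day.

26.5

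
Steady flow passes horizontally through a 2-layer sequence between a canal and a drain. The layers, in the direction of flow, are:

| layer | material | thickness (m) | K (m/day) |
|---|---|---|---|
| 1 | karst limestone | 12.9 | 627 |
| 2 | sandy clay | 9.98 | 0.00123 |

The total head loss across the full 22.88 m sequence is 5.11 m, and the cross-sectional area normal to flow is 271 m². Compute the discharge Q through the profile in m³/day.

0.171

Flow is perpendicular to layering, so the layers act in series and the equivalent K is the thickness-weighted harmonic mean.
Total thickness L = 12.9 + 9.98 = 22.88 m.
Σ(b_i/K_i) = 12.9/627 + 9.98/0.00123 = 8114 d.
K_eq = L / Σ(b_i/K_i) = 22.88 / 8114 = 0.002820 m/day.
Q = K_eq · A · (Δh/L) = 0.002820 × 271 × (5.11/22.88) = 0.1707 m³/day.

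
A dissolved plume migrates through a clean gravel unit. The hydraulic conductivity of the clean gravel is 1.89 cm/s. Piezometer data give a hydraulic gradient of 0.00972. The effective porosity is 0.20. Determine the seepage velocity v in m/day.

79.4

Convert K: 1.89 cm/s × 864 = 1633 m/day.
Hydraulic gradient i = 0.00972.
Darcy flux q = K · i = 1633 × 0.009720 = 15.87 m/day.
Seepage velocity v = q / n_e = 15.87 / 0.20 = 79.36 m/day.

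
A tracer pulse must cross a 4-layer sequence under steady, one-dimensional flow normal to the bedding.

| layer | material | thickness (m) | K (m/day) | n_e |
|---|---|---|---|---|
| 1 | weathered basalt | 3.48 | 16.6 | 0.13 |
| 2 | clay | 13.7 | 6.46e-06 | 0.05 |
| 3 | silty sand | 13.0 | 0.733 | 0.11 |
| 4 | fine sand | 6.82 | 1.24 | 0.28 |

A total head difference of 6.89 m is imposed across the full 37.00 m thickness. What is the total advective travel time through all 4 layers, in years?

3770

With flow normal to the layers, continuity requires the same specific discharge q through every layer.
Σ(b_i/K_i) = 3.48/16.6 + 13.7/6.46e-06 + 13.0/0.733 + 6.82/1.24 = 2.121e+06 d.
q = Δh / Σ(b_i/K_i) = 6.89 / 2.121e+06 = 3.249e-06 m/day.
In each layer the seepage velocity is v_i = q/n_i, so the layer transit time is t_i = b_i·n_i / q:
  layer 1 (weathered basalt): t_1 = 3.48 × 0.13 / 3.249e-06 = 1.393e+05 d
  layer 2 (clay): t_2 = 13.7 × 0.05 / 3.249e-06 = 2.108e+05 d
  layer 3 (silty sand): t_3 = 13.0 × 0.11 / 3.249e-06 = 4.402e+05 d
  layer 4 (fine sand): t_4 = 6.82 × 0.28 / 3.249e-06 = 5.878e+05 d
Total t = Σ t_i = 1.378e+06 days = 3773 years.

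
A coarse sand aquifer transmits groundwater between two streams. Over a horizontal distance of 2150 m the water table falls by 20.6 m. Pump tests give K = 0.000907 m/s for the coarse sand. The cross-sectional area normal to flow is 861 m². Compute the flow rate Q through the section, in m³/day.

646

Convert K: 0.000907 m/s × 86400 = 78.36 m/day.
Hydraulic gradient i = Δh / L = 20.6 / 2150 = 0.009581.
Darcy's law: Q = K · A · i = 78.36 × 861.0 × 0.009581 = 646.5 m³/day.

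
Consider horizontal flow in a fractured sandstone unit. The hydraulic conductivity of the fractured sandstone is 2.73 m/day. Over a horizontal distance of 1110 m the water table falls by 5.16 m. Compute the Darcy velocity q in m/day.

Hydraulic gradient i = Δh / L = 5.16 / 1110 = 0.004649.
Specific discharge q = K · i = 2.730 × 0.004649 = 0.01269 m/day.

0.0127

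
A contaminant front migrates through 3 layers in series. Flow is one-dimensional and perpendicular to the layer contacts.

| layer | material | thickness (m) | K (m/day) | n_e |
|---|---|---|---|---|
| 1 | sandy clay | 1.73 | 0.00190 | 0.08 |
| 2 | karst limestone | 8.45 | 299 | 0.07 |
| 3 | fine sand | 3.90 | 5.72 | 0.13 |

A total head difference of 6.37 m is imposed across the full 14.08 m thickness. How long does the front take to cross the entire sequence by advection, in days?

With flow normal to the layers, continuity requires the same specific discharge q through every layer.
Σ(b_i/K_i) = 1.73/0.00190 + 8.45/299 + 3.90/5.72 = 911.2 d.
q = Δh / Σ(b_i/K_i) = 6.37 / 911.2 = 0.006991 m/day.
In each layer the seepage velocity is v_i = q/n_i, so the layer transit time is t_i = b_i·n_i / q:
  layer 1 (sandy clay): t_1 = 1.73 × 0.08 / 0.006991 = 19.80 d
  layer 2 (karst limestone): t_2 = 8.45 × 0.07 / 0.006991 = 84.61 d
  layer 3 (fine sand): t_3 = 3.90 × 0.13 / 0.006991 = 72.53 d
Total t = Σ t_i = 176.9 days.

177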